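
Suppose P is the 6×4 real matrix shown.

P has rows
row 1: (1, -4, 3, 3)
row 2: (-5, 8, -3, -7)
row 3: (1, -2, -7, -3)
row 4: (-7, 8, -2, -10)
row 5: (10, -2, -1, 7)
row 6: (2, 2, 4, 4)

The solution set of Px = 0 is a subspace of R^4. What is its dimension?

Row reduce to echelon form.
R2 ← R2 + (5)·R1: [0, -12, 12, 8]
R3 ← R3 − R1: [0, 2, -10, -6]
R4 ← R4 + (7)·R1: [0, -20, 19, 11]
R5 ← R5 − (10)·R1: [0, 38, -31, -23]
R6 ← R6 − (2)·R1: [0, 10, -2, -2]
R3 ← R3 + (1/6)·R2: [0, 0, -8, -14/3]
R4 ← R4 − (5/3)·R2: [0, 0, -1, -7/3]
R5 ← R5 + (19/6)·R2: [0, 0, 7, 7/3]
R6 ← R6 + (5/6)·R2: [0, 0, 8, 14/3]
R4 ← R4 − (1/8)·R3: [0, 0, 0, -7/4]
R5 ← R5 + (7/8)·R3: [0, 0, 0, -7/4]
R6 ← R6 + R3: [0, 0, 0, 0]
R5 ← R5 − R4: [0, 0, 0, 0]
4 nonzero rows, so rank(P) = 4.
P has 4 columns; by rank–nullity, nullity = 4 − 4 = 0.

0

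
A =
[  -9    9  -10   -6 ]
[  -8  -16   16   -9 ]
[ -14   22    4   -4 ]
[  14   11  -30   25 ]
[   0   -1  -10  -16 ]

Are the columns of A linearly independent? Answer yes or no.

Row reduce A to echelon form.
R2 ← R2 − (8/9)·R1: [0, -24, 224/9, -11/3]
R3 ← R3 − (14/9)·R1: [0, 8, 176/9, 16/3]
R4 ← R4 + (14/9)·R1: [0, 25, -410/9, 47/3]
R3 ← R3 + (1/3)·R2: [0, 0, 752/27, 37/9]
R4 ← R4 + (25/24)·R2: [0, 0, -530/27, 853/72]
R5 ← R5 − (1/24)·R2: [0, 0, -298/27, -1141/72]
R4 ← R4 + (265/376)·R3: [0, 0, 0, 693/47]
R5 ← R5 + (149/376)·R3: [0, 0, 0, -2673/188]
R5 ← R5 + (27/28)·R4: [0, 0, 0, 0]
4 pivots among 4 columns.
Every column is a pivot column, so the columns are linearly independent.

yes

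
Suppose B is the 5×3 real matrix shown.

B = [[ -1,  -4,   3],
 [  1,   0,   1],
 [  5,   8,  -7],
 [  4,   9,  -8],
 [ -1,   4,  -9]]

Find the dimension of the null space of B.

0

Row reduce to echelon form.
R2 ← R2 + R1: [0, -4, 4]
R3 ← R3 + (5)·R1: [0, -12, 8]
R4 ← R4 + (4)·R1: [0, -7, 4]
R5 ← R5 − R1: [0, 8, -12]
R3 ← R3 − (3)·R2: [0, 0, -4]
R4 ← R4 − (7/4)·R2: [0, 0, -3]
R5 ← R5 + (2)·R2: [0, 0, -4]
R4 ← R4 − (3/4)·R3: [0, 0, 0]
R5 ← R5 − R3: [0, 0, 0]
3 nonzero rows, so rank(B) = 3.
B has 3 columns; by rank–nullity, nullity = 3 − 3 = 0.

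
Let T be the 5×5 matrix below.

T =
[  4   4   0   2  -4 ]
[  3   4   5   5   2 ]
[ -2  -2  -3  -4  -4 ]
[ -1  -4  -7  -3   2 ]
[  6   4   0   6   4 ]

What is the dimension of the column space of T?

3

Row reduce to echelon form.
R2 ← R2 − (3/4)·R1: [0, 1, 5, 7/2, 5]
R3 ← R3 + (1/2)·R1: [0, 0, -3, -3, -6]
R4 ← R4 + (1/4)·R1: [0, -3, -7, -5/2, 1]
R5 ← R5 − (3/2)·R1: [0, -2, 0, 3, 10]
R4 ← R4 + (3)·R2: [0, 0, 8, 8, 16]
R5 ← R5 + (2)·R2: [0, 0, 10, 10, 20]
R4 ← R4 + (8/3)·R3: [0, 0, 0, 0, 0]
R5 ← R5 + (10/3)·R3: [0, 0, 0, 0, 0]
Echelon form has 3 nonzero rows, so rank(T) = 3.
The column space has dimension equal to the rank: 3.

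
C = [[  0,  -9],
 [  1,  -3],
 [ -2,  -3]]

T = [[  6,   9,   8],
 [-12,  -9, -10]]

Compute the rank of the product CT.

First compute CT:
[[108,  81,  90],
 [ 42,  36,  38],
 [ 24,   9,  14]]
Now row reduce the product.
R2 ← R2 − (7/18)·R1: [0, 9/2, 3]
R3 ← R3 − (2/9)·R1: [0, -9, -6]
R3 ← R3 + (2)·R2: [0, 0, 0]
2 nonzero rows, so rank(CT) = 2.

2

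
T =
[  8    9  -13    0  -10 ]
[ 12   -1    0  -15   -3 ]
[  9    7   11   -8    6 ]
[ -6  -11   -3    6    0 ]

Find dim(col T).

4

Row reduce to echelon form.
R2 ← R2 − (3/2)·R1: [0, -29/2, 39/2, -15, 12]
R3 ← R3 − (9/8)·R1: [0, -25/8, 205/8, -8, 69/4]
R4 ← R4 + (3/4)·R1: [0, -17/4, -51/4, 6, -15/2]
R3 ← R3 − (25/116)·R2: [0, 0, 2485/116, -553/116, 1701/116]
R4 ← R4 − (17/58)·R2: [0, 0, -1071/58, 603/58, -639/58]
R4 ← R4 + (306/355)·R3: [0, 0, 0, 2232/355, 576/355]
Echelon form has 4 nonzero rows, so rank(T) = 4.
The column space has dimension equal to the rank: 4.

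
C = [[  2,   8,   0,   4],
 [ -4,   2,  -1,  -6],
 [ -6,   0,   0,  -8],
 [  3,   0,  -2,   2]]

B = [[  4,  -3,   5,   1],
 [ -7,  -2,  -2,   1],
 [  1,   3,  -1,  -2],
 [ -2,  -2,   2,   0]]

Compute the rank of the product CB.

First compute CB:
[[-56, -30,   2,  10],
 [-19,  17, -35,   0],
 [ -8,  34, -46,  -6],
 [  6, -19,  21,   7]]
Now row reduce the product.
R2 ← R2 − (19/56)·R1: [0, 761/28, -999/28, -95/28]
R3 ← R3 − (1/7)·R1: [0, 268/7, -324/7, -52/7]
R4 ← R4 + (3/28)·R1: [0, -311/14, 297/14, 113/14]
R3 ← R3 − (1072/761)·R2: [0, 0, 3024/761, -2016/761]
R4 ← R4 + (622/761)·R2: [0, 0, -6048/761, 4032/761]
R4 ← R4 + (2)·R3: [0, 0, 0, 0]
3 nonzero rows, so rank(CB) = 3.

3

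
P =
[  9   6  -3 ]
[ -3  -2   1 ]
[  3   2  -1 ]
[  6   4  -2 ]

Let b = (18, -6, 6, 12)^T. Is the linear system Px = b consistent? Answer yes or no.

yes

Row reduce the augmented matrix [P | b].
R2 ← R2 + (1/3)·R1: [0, 0, 0, 0]
R3 ← R3 − (1/3)·R1: [0, 0, 0, 0]
R4 ← R4 − (2/3)·R1: [0, 0, 0, 0]
The echelon form has 1 nonzero rows, and every pivot lies in the first 3 columns, so rank(P) = rank([P|b]) = 1.
The system is consistent.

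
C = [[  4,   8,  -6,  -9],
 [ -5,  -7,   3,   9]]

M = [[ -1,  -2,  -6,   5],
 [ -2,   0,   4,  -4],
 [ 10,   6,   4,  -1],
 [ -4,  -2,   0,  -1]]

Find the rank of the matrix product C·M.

2

First compute CM:
[[-44, -26, -16,   3],
 [ 13,  10,  14,  -9]]
Now row reduce the product.
R2 ← R2 + (13/44)·R1: [0, 51/22, 102/11, -357/44]
2 nonzero rows, so rank(CM) = 2.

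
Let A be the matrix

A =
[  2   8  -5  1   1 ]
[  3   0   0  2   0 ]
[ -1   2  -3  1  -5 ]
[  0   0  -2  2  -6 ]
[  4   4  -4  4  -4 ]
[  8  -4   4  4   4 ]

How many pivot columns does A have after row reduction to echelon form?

3

Row reduce to echelon form.
R2 ← R2 − (3/2)·R1: [0, -12, 15/2, 1/2, -3/2]
R3 ← R3 + (1/2)·R1: [0, 6, -11/2, 3/2, -9/2]
R5 ← R5 − (2)·R1: [0, -12, 6, 2, -6]
R6 ← R6 − (4)·R1: [0, -36, 24, 0, 0]
R3 ← R3 + (1/2)·R2: [0, 0, -7/4, 7/4, -21/4]
R5 ← R5 − R2: [0, 0, -3/2, 3/2, -9/2]
R6 ← R6 − (3)·R2: [0, 0, 3/2, -3/2, 9/2]
R4 ← R4 − (8/7)·R3: [0, 0, 0, 0, 0]
R5 ← R5 − (6/7)·R3: [0, 0, 0, 0, 0]
R6 ← R6 + (6/7)·R3: [0, 0, 0, 0, 0]
Echelon form has 3 nonzero rows, so rank(A) = 3.
Each nonzero row contributes one pivot column: 3 pivot columns.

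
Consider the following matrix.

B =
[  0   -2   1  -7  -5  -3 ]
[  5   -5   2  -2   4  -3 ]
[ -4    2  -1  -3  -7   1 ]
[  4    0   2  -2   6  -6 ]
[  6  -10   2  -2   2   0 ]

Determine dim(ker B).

Row reduce to echelon form.
Swap R1 ↔ R2
R3 ← R3 + (4/5)·R1: [0, -2, 3/5, -23/5, -19/5, -7/5]
R4 ← R4 − (4/5)·R1: [0, 4, 2/5, -2/5, 14/5, -18/5]
R5 ← R5 − (6/5)·R1: [0, -4, -2/5, 2/5, -14/5, 18/5]
R3 ← R3 − R2: [0, 0, -2/5, 12/5, 6/5, 8/5]
R4 ← R4 + (2)·R2: [0, 0, 12/5, -72/5, -36/5, -48/5]
R5 ← R5 − (2)·R2: [0, 0, -12/5, 72/5, 36/5, 48/5]
R4 ← R4 + (6)·R3: [0, 0, 0, 0, 0, 0]
R5 ← R5 − (6)·R3: [0, 0, 0, 0, 0, 0]
3 nonzero rows, so rank(B) = 3.
B has 6 columns; by rank–nullity, nullity = 6 − 3 = 3.

3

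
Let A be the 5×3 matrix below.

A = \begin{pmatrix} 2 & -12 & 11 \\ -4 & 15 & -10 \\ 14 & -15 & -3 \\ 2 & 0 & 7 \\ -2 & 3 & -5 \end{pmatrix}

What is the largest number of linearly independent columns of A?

3

Row reduce to echelon form.
R2 ← R2 + (2)·R1: [0, -9, 12]
R3 ← R3 − (7)·R1: [0, 69, -80]
R4 ← R4 − R1: [0, 12, -4]
R5 ← R5 + R1: [0, -9, 6]
R3 ← R3 + (23/3)·R2: [0, 0, 12]
R4 ← R4 + (4/3)·R2: [0, 0, 12]
R5 ← R5 − R2: [0, 0, -6]
R4 ← R4 − R3: [0, 0, 0]
R5 ← R5 + (1/2)·R3: [0, 0, 0]
Echelon form has 3 nonzero rows, so rank(A) = 3.
The rank gives the maximum number of linearly independent columns: 3.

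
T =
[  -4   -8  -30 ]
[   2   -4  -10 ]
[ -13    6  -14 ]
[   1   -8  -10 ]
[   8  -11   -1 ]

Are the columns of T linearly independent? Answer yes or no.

yes

Row reduce T to echelon form.
R2 ← R2 + (1/2)·R1: [0, -8, -25]
R3 ← R3 − (13/4)·R1: [0, 32, 167/2]
R4 ← R4 + (1/4)·R1: [0, -10, -35/2]
R5 ← R5 + (2)·R1: [0, -27, -61]
R3 ← R3 + (4)·R2: [0, 0, -33/2]
R4 ← R4 − (5/4)·R2: [0, 0, 55/4]
R5 ← R5 − (27/8)·R2: [0, 0, 187/8]
R4 ← R4 + (5/6)·R3: [0, 0, 0]
R5 ← R5 + (17/12)·R3: [0, 0, 0]
3 pivots among 3 columns.
Every column is a pivot column, so the columns are linearly independent.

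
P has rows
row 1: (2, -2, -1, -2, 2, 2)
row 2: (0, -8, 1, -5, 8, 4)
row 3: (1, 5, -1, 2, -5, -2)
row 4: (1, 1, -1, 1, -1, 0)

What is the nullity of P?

3

Row reduce to echelon form.
R3 ← R3 − (1/2)·R1: [0, 6, -1/2, 3, -6, -3]
R4 ← R4 − (1/2)·R1: [0, 2, -1/2, 2, -2, -1]
R3 ← R3 + (3/4)·R2: [0, 0, 1/4, -3/4, 0, 0]
R4 ← R4 + (1/4)·R2: [0, 0, -1/4, 3/4, 0, 0]
R4 ← R4 + R3: [0, 0, 0, 0, 0, 0]
3 nonzero rows, so rank(P) = 3.
P has 6 columns; by rank–nullity, nullity = 6 − 3 = 3.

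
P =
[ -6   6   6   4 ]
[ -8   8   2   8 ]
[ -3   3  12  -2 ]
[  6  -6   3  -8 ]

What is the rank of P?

Row reduce to echelon form.
R2 ← R2 − (4/3)·R1: [0, 0, -6, 8/3]
R3 ← R3 − (1/2)·R1: [0, 0, 9, -4]
R4 ← R4 + R1: [0, 0, 9, -4]
R3 ← R3 + (3/2)·R2: [0, 0, 0, 0]
R4 ← R4 + (3/2)·R2: [0, 0, 0, 0]
Echelon form has 2 nonzero rows, so rank(P) = 2.

2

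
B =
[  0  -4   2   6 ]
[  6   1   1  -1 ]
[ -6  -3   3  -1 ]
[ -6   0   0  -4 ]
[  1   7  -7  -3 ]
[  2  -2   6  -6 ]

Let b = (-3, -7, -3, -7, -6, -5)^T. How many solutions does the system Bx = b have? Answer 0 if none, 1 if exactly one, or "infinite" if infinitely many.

0

Row reduce the augmented matrix [B | b].
Swap R1 ↔ R2
R3 ← R3 + R1: [0, -2, 4, -2, -10]
R4 ← R4 + R1: [0, 1, 1, -5, -14]
R5 ← R5 − (1/6)·R1: [0, 41/6, -43/6, -17/6, -29/6]
R6 ← R6 − (1/3)·R1: [0, -7/3, 17/3, -17/3, -8/3]
R3 ← R3 − (1/2)·R2: [0, 0, 3, -5, -17/2]
R4 ← R4 + (1/4)·R2: [0, 0, 3/2, -7/2, -59/4]
R5 ← R5 + (41/24)·R2: [0, 0, -15/4, 89/12, -239/24]
R6 ← R6 − (7/12)·R2: [0, 0, 9/2, -55/6, -11/12]
R4 ← R4 − (1/2)·R3: [0, 0, 0, -1, -21/2]
R5 ← R5 + (5/4)·R3: [0, 0, 0, 7/6, -247/12]
R6 ← R6 − (3/2)·R3: [0, 0, 0, -5/3, 71/6]
R5 ← R5 + (7/6)·R4: [0, 0, 0, 0, -197/6]
R6 ← R6 − (5/3)·R4: [0, 0, 0, 0, 88/3]
R6 ← R6 + (176/197)·R5: [0, 0, 0, 0, 0]
The echelon form has 5 nonzero rows; the last pivot sits in the augmented column, so rank(B) = 4 but rank([B|b]) = 5.
Since the ranks differ, the system is inconsistent.
It has no solutions.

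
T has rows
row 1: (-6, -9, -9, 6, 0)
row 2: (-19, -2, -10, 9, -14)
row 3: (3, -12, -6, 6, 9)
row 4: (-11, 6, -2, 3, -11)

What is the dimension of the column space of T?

4

Row reduce to echelon form.
R2 ← R2 − (19/6)·R1: [0, 53/2, 37/2, -10, -14]
R3 ← R3 + (1/2)·R1: [0, -33/2, -21/2, 9, 9]
R4 ← R4 − (11/6)·R1: [0, 45/2, 29/2, -8, -11]
R3 ← R3 + (33/53)·R2: [0, 0, 54/53, 147/53, 15/53]
R4 ← R4 − (45/53)·R2: [0, 0, -64/53, 26/53, 47/53]
R4 ← R4 + (32/27)·R3: [0, 0, 0, 34/9, 11/9]
Echelon form has 4 nonzero rows, so rank(T) = 4.
The column space has dimension equal to the rank: 4.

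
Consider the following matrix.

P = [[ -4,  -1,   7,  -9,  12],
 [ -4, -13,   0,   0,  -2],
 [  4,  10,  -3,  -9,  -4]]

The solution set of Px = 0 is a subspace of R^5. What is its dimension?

Row reduce to echelon form.
R2 ← R2 − R1: [0, -12, -7, 9, -14]
R3 ← R3 + R1: [0, 9, 4, -18, 8]
R3 ← R3 + (3/4)·R2: [0, 0, -5/4, -45/4, -5/2]
3 nonzero rows, so rank(P) = 3.
P has 5 columns; by rank–nullity, nullity = 5 − 3 = 2.

2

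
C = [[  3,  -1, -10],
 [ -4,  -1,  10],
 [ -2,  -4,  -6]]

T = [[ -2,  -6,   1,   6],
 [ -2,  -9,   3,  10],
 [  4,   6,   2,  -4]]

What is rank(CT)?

2

First compute CT:
[[-44, -69, -20,  48],
 [ 50,  93,  13, -74],
 [-12,  12, -26, -28]]
Now row reduce the product.
R2 ← R2 + (25/22)·R1: [0, 321/22, -107/11, -214/11]
R3 ← R3 − (3/11)·R1: [0, 339/11, -226/11, -452/11]
R3 ← R3 − (226/107)·R2: [0, 0, 0, 0]
2 nonzero rows, so rank(CT) = 2.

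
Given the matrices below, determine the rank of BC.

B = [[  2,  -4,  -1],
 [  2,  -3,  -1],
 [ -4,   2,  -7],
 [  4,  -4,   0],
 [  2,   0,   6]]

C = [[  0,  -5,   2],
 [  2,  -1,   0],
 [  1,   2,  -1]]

2

First compute BC:
[[ -9,  -8,   5],
 [ -7,  -9,   5],
 [ -3,   4,  -1],
 [ -8, -16,   8],
 [  6,   2,  -2]]
Now row reduce the product.
R2 ← R2 − (7/9)·R1: [0, -25/9, 10/9]
R3 ← R3 − (1/3)·R1: [0, 20/3, -8/3]
R4 ← R4 − (8/9)·R1: [0, -80/9, 32/9]
R5 ← R5 + (2/3)·R1: [0, -10/3, 4/3]
R3 ← R3 + (12/5)·R2: [0, 0, 0]
R4 ← R4 − (16/5)·R2: [0, 0, 0]
R5 ← R5 − (6/5)·R2: [0, 0, 0]
2 nonzero rows, so rank(BC) = 2.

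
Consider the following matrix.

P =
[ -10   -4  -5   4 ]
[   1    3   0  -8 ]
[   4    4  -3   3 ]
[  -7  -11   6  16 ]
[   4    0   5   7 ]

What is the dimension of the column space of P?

Row reduce to echelon form.
R2 ← R2 + (1/10)·R1: [0, 13/5, -1/2, -38/5]
R3 ← R3 + (2/5)·R1: [0, 12/5, -5, 23/5]
R4 ← R4 − (7/10)·R1: [0, -41/5, 19/2, 66/5]
R5 ← R5 + (2/5)·R1: [0, -8/5, 3, 43/5]
R3 ← R3 − (12/13)·R2: [0, 0, -59/13, 151/13]
R4 ← R4 + (41/13)·R2: [0, 0, 103/13, -140/13]
R5 ← R5 + (8/13)·R2: [0, 0, 35/13, 51/13]
R4 ← R4 + (103/59)·R3: [0, 0, 0, 561/59]
R5 ← R5 + (35/59)·R3: [0, 0, 0, 638/59]
R5 ← R5 − (58/51)·R4: [0, 0, 0, 0]
Echelon form has 4 nonzero rows, so rank(P) = 4.
The column space has dimension equal to the rank: 4.

4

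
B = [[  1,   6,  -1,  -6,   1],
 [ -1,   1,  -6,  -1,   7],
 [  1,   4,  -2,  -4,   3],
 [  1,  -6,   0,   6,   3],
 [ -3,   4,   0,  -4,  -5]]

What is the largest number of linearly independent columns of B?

Row reduce to echelon form.
R2 ← R2 + R1: [0, 7, -7, -7, 8]
R3 ← R3 − R1: [0, -2, -1, 2, 2]
R4 ← R4 − R1: [0, -12, 1, 12, 2]
R5 ← R5 + (3)·R1: [0, 22, -3, -22, -2]
R3 ← R3 + (2/7)·R2: [0, 0, -3, 0, 30/7]
R4 ← R4 + (12/7)·R2: [0, 0, -11, 0, 110/7]
R5 ← R5 − (22/7)·R2: [0, 0, 19, 0, -190/7]
R4 ← R4 − (11/3)·R3: [0, 0, 0, 0, 0]
R5 ← R5 + (19/3)·R3: [0, 0, 0, 0, 0]
Echelon form has 3 nonzero rows, so rank(B) = 3.
The rank gives the maximum number of linearly independent columns: 3.

3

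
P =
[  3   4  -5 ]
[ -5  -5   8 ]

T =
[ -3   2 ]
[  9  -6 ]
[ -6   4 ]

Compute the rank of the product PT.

1

First compute PT:
[[ 57, -38],
 [-78,  52]]
Now row reduce the product.
R2 ← R2 + (26/19)·R1: [0, 0]
1 nonzero row, so rank(PT) = 1.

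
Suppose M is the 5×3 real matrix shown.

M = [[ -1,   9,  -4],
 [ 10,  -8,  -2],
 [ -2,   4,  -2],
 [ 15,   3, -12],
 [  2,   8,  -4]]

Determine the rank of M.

Row reduce to echelon form.
R2 ← R2 + (10)·R1: [0, 82, -42]
R3 ← R3 − (2)·R1: [0, -14, 6]
R4 ← R4 + (15)·R1: [0, 138, -72]
R5 ← R5 + (2)·R1: [0, 26, -12]
R3 ← R3 + (7/41)·R2: [0, 0, -48/41]
R4 ← R4 − (69/41)·R2: [0, 0, -54/41]
R5 ← R5 − (13/41)·R2: [0, 0, 54/41]
R4 ← R4 − (9/8)·R3: [0, 0, 0]
R5 ← R5 + (9/8)·R3: [0, 0, 0]
Echelon form has 3 nonzero rows, so rank(M) = 3.

3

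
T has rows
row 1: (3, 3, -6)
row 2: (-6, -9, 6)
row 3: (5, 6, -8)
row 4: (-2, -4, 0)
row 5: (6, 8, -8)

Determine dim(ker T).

1

Row reduce to echelon form.
R2 ← R2 + (2)·R1: [0, -3, -6]
R3 ← R3 − (5/3)·R1: [0, 1, 2]
R4 ← R4 + (2/3)·R1: [0, -2, -4]
R5 ← R5 − (2)·R1: [0, 2, 4]
R3 ← R3 + (1/3)·R2: [0, 0, 0]
R4 ← R4 − (2/3)·R2: [0, 0, 0]
R5 ← R5 + (2/3)·R2: [0, 0, 0]
2 nonzero rows, so rank(T) = 2.
T has 3 columns; by rank–nullity, nullity = 3 − 2 = 1.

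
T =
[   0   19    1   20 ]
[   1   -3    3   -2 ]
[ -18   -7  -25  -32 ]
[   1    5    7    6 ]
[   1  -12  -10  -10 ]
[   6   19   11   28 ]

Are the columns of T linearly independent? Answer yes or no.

no

Row reduce T to echelon form.
Swap R1 ↔ R2
R3 ← R3 + (18)·R1: [0, -61, 29, -68]
R4 ← R4 − R1: [0, 8, 4, 8]
R5 ← R5 − R1: [0, -9, -13, -8]
R6 ← R6 − (6)·R1: [0, 37, -7, 40]
R3 ← R3 + (61/19)·R2: [0, 0, 612/19, -72/19]
R4 ← R4 − (8/19)·R2: [0, 0, 68/19, -8/19]
R5 ← R5 + (9/19)·R2: [0, 0, -238/19, 28/19]
R6 ← R6 − (37/19)·R2: [0, 0, -170/19, 20/19]
R4 ← R4 − (1/9)·R3: [0, 0, 0, 0]
R5 ← R5 + (7/18)·R3: [0, 0, 0, 0]
R6 ← R6 + (5/18)·R3: [0, 0, 0, 0]
3 pivots among 4 columns.
Only 3 < 4 pivot columns, so the columns are linearly dependent.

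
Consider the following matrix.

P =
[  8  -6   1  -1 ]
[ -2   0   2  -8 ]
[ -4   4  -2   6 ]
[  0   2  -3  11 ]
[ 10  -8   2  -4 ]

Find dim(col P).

Row reduce to echelon form.
R2 ← R2 + (1/4)·R1: [0, -3/2, 9/4, -33/4]
R3 ← R3 + (1/2)·R1: [0, 1, -3/2, 11/2]
R5 ← R5 − (5/4)·R1: [0, -1/2, 3/4, -11/4]
R3 ← R3 + (2/3)·R2: [0, 0, 0, 0]
R4 ← R4 + (4/3)·R2: [0, 0, 0, 0]
R5 ← R5 − (1/3)·R2: [0, 0, 0, 0]
Echelon form has 2 nonzero rows, so rank(P) = 2.
The column space has dimension equal to the rank: 2.

2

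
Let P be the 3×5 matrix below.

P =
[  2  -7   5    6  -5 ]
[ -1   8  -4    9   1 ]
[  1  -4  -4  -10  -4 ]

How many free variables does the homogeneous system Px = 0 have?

Row reduce to echelon form.
R2 ← R2 + (1/2)·R1: [0, 9/2, -3/2, 12, -3/2]
R3 ← R3 − (1/2)·R1: [0, -1/2, -13/2, -13, -3/2]
R3 ← R3 + (1/9)·R2: [0, 0, -20/3, -35/3, -5/3]
3 nonzero rows, so rank(P) = 3.
P has 5 columns; by rank–nullity, nullity = 5 − 3 = 2.

2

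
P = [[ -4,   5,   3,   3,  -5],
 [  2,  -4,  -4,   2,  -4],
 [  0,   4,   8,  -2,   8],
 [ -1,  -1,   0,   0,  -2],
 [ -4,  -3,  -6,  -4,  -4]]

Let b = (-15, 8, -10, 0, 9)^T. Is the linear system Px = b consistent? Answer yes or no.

Row reduce the augmented matrix [P | b].
R2 ← R2 + (1/2)·R1: [0, -3/2, -5/2, 7/2, -13/2, 1/2]
R4 ← R4 − (1/4)·R1: [0, -9/4, -3/4, -3/4, -3/4, 15/4]
R5 ← R5 − R1: [0, -8, -9, -7, 1, 24]
R3 ← R3 + (8/3)·R2: [0, 0, 4/3, 22/3, -28/3, -26/3]
R4 ← R4 − (3/2)·R2: [0, 0, 3, -6, 9, 3]
R5 ← R5 − (16/3)·R2: [0, 0, 13/3, -77/3, 107/3, 64/3]
R4 ← R4 − (9/4)·R3: [0, 0, 0, -45/2, 30, 45/2]
R5 ← R5 − (13/4)·R3: [0, 0, 0, -99/2, 66, 99/2]
R5 ← R5 − (11/5)·R4: [0, 0, 0, 0, 0, 0]
The echelon form has 4 nonzero rows, and every pivot lies in the first 5 columns, so rank(P) = rank([P|b]) = 4.
The system is consistent.

yes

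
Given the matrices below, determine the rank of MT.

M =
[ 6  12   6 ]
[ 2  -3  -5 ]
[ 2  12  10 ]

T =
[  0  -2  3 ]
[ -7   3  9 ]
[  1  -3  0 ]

First compute MT:
[[-78,   6, 126],
 [ 16,   2, -21],
 [-74,   2, 114]]
Now row reduce the product.
R2 ← R2 + (8/39)·R1: [0, 42/13, 63/13]
R3 ← R3 − (37/39)·R1: [0, -48/13, -72/13]
R3 ← R3 + (8/7)·R2: [0, 0, 0]
2 nonzero rows, so rank(MT) = 2.

2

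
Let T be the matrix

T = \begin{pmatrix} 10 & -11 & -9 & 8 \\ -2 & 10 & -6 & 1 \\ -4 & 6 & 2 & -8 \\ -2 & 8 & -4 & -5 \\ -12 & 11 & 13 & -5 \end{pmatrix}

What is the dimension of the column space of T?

3

Row reduce to echelon form.
R2 ← R2 + (1/5)·R1: [0, 39/5, -39/5, 13/5]
R3 ← R3 + (2/5)·R1: [0, 8/5, -8/5, -24/5]
R4 ← R4 + (1/5)·R1: [0, 29/5, -29/5, -17/5]
R5 ← R5 + (6/5)·R1: [0, -11/5, 11/5, 23/5]
R3 ← R3 − (8/39)·R2: [0, 0, 0, -16/3]
R4 ← R4 − (29/39)·R2: [0, 0, 0, -16/3]
R5 ← R5 + (11/39)·R2: [0, 0, 0, 16/3]
R4 ← R4 − R3: [0, 0, 0, 0]
R5 ← R5 + R3: [0, 0, 0, 0]
Echelon form has 3 nonzero rows, so rank(T) = 3.
The column space has dimension equal to the rank: 3.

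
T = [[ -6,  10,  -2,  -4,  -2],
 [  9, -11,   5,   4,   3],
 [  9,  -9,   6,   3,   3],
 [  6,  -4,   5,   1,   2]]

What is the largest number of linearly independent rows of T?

2

Row reduce to echelon form.
R2 ← R2 + (3/2)·R1: [0, 4, 2, -2, 0]
R3 ← R3 + (3/2)·R1: [0, 6, 3, -3, 0]
R4 ← R4 + R1: [0, 6, 3, -3, 0]
R3 ← R3 − (3/2)·R2: [0, 0, 0, 0, 0]
R4 ← R4 − (3/2)·R2: [0, 0, 0, 0, 0]
Echelon form has 2 nonzero rows, so rank(T) = 2.
The rank gives the maximum number of linearly independent rows: 2.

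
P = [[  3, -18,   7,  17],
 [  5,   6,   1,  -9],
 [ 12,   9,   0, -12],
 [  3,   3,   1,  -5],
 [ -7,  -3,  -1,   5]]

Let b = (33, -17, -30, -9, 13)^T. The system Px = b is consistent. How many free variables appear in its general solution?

Row reduce the augmented matrix [P | b].
R2 ← R2 − (5/3)·R1: [0, 36, -32/3, -112/3, -72]
R3 ← R3 − (4)·R1: [0, 81, -28, -80, -162]
R4 ← R4 − R1: [0, 21, -6, -22, -42]
R5 ← R5 + (7/3)·R1: [0, -45, 46/3, 134/3, 90]
R3 ← R3 − (9/4)·R2: [0, 0, -4, 4, 0]
R4 ← R4 − (7/12)·R2: [0, 0, 2/9, -2/9, 0]
R5 ← R5 + (5/4)·R2: [0, 0, 2, -2, 0]
R4 ← R4 + (1/18)·R3: [0, 0, 0, 0, 0]
R5 ← R5 + (1/2)·R3: [0, 0, 0, 0, 0]
The echelon form has 3 nonzero rows, and every pivot lies in the first 4 columns, so rank(P) = rank([P|b]) = 3.
The system is consistent.
Free variables = (unknowns) − (rank) = 4 − 3 = 1.

1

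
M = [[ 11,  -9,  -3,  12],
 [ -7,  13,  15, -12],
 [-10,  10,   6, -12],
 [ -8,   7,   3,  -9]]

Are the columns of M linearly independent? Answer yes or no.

no

Row reduce M to echelon form.
R2 ← R2 + (7/11)·R1: [0, 80/11, 144/11, -48/11]
R3 ← R3 + (10/11)·R1: [0, 20/11, 36/11, -12/11]
R4 ← R4 + (8/11)·R1: [0, 5/11, 9/11, -3/11]
R3 ← R3 − (1/4)·R2: [0, 0, 0, 0]
R4 ← R4 − (1/16)·R2: [0, 0, 0, 0]
2 pivots among 4 columns.
Only 2 < 4 pivot columns, so the columns are linearly dependent.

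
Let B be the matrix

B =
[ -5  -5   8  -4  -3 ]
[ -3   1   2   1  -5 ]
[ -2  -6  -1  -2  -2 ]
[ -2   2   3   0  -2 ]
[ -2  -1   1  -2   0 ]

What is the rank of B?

5

Row reduce to echelon form.
R2 ← R2 − (3/5)·R1: [0, 4, -14/5, 17/5, -16/5]
R3 ← R3 − (2/5)·R1: [0, -4, -21/5, -2/5, -4/5]
R4 ← R4 − (2/5)·R1: [0, 4, -1/5, 8/5, -4/5]
R5 ← R5 − (2/5)·R1: [0, 1, -11/5, -2/5, 6/5]
R3 ← R3 + R2: [0, 0, -7, 3, -4]
R4 ← R4 − R2: [0, 0, 13/5, -9/5, 12/5]
R5 ← R5 − (1/4)·R2: [0, 0, -3/2, -5/4, 2]
R4 ← R4 + (13/35)·R3: [0, 0, 0, -24/35, 32/35]
R5 ← R5 − (3/14)·R3: [0, 0, 0, -53/28, 20/7]
R5 ← R5 − (265/96)·R4: [0, 0, 0, 0, 1/3]
Echelon form has 5 nonzero rows, so rank(B) = 5.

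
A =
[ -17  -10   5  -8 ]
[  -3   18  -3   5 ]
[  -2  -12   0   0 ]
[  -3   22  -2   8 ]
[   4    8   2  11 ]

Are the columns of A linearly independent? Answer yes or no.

yes

Row reduce A to echelon form.
R2 ← R2 − (3/17)·R1: [0, 336/17, -66/17, 109/17]
R3 ← R3 − (2/17)·R1: [0, -184/17, -10/17, 16/17]
R4 ← R4 − (3/17)·R1: [0, 404/17, -49/17, 160/17]
R5 ← R5 + (4/17)·R1: [0, 96/17, 54/17, 155/17]
R3 ← R3 + (23/42)·R2: [0, 0, -19/7, 187/42]
R4 ← R4 − (101/84)·R2: [0, 0, 25/14, 143/84]
R5 ← R5 − (2/7)·R2: [0, 0, 30/7, 51/7]
R4 ← R4 + (25/38)·R3: [0, 0, 0, 88/19]
R5 ← R5 + (30/19)·R3: [0, 0, 0, 272/19]
R5 ← R5 − (34/11)·R4: [0, 0, 0, 0]
4 pivots among 4 columns.
Every column is a pivot column, so the columns are linearly independent.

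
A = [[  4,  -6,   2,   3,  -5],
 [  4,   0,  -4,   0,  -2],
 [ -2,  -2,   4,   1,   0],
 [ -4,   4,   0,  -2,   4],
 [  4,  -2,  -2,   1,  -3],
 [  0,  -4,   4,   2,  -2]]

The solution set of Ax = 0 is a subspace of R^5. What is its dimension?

3

Row reduce to echelon form.
R2 ← R2 − R1: [0, 6, -6, -3, 3]
R3 ← R3 + (1/2)·R1: [0, -5, 5, 5/2, -5/2]
R4 ← R4 + R1: [0, -2, 2, 1, -1]
R5 ← R5 − R1: [0, 4, -4, -2, 2]
R3 ← R3 + (5/6)·R2: [0, 0, 0, 0, 0]
R4 ← R4 + (1/3)·R2: [0, 0, 0, 0, 0]
R5 ← R5 − (2/3)·R2: [0, 0, 0, 0, 0]
R6 ← R6 + (2/3)·R2: [0, 0, 0, 0, 0]
2 nonzero rows, so rank(A) = 2.
A has 5 columns; by rank–nullity, nullity = 5 − 2 = 3.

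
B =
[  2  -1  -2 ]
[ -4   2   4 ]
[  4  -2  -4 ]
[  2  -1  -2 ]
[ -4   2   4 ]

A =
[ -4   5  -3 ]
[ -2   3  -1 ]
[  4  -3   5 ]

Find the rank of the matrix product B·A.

First compute BA:
[[-14,  13, -15],
 [ 28, -26,  30],
 [-28,  26, -30],
 [-14,  13, -15],
 [ 28, -26,  30]]
Now row reduce the product.
R2 ← R2 + (2)·R1: [0, 0, 0]
R3 ← R3 − (2)·R1: [0, 0, 0]
R4 ← R4 − R1: [0, 0, 0]
R5 ← R5 + (2)·R1: [0, 0, 0]
1 nonzero row, so rank(BA) = 1.

1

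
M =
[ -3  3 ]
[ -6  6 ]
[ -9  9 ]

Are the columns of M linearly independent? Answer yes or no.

Row reduce M to echelon form.
R2 ← R2 − (2)·R1: [0, 0]
R3 ← R3 − (3)·R1: [0, 0]
1 pivot among 2 columns.
Only 1 < 2 pivot columns, so the columns are linearly dependent.

no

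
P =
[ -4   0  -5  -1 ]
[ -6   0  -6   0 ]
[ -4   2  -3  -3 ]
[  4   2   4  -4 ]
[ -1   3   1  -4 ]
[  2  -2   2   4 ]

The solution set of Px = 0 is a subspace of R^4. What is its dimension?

1

Row reduce to echelon form.
R2 ← R2 − (3/2)·R1: [0, 0, 3/2, 3/2]
R3 ← R3 − R1: [0, 2, 2, -2]
R4 ← R4 + R1: [0, 2, -1, -5]
R5 ← R5 − (1/4)·R1: [0, 3, 9/4, -15/4]
R6 ← R6 + (1/2)·R1: [0, -2, -1/2, 7/2]
Swap R2 ↔ R3
R4 ← R4 − R2: [0, 0, -3, -3]
R5 ← R5 − (3/2)·R2: [0, 0, -3/4, -3/4]
R6 ← R6 + R2: [0, 0, 3/2, 3/2]
R4 ← R4 + (2)·R3: [0, 0, 0, 0]
R5 ← R5 + (1/2)·R3: [0, 0, 0, 0]
R6 ← R6 − R3: [0, 0, 0, 0]
3 nonzero rows, so rank(P) = 3.
P has 4 columns; by rank–nullity, nullity = 4 − 3 = 1.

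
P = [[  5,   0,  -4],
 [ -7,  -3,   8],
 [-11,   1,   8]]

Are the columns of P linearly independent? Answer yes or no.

no

Row reduce P to echelon form.
R2 ← R2 + (7/5)·R1: [0, -3, 12/5]
R3 ← R3 + (11/5)·R1: [0, 1, -4/5]
R3 ← R3 + (1/3)·R2: [0, 0, 0]
2 pivots among 3 columns.
Only 2 < 3 pivot columns, so the columns are linearly dependent.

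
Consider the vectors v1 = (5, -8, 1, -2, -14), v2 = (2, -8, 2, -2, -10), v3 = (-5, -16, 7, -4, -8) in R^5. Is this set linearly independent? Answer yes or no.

Form the matrix with these vectors as rows and row reduce.
R2 ← R2 − (2/5)·R1: [0, -24/5, 8/5, -6/5, -22/5]
R3 ← R3 + R1: [0, -24, 8, -6, -22]
R3 ← R3 − (5)·R2: [0, 0, 0, 0, 0]
2 nonzero rows, so the 3 vectors span a space of dimension 2.
Since 2 < 3, the vectors are linearly dependent.

no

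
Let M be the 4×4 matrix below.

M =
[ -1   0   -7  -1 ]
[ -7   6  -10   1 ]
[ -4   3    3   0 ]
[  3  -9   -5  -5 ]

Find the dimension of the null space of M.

0

Row reduce to echelon form.
R2 ← R2 − (7)·R1: [0, 6, 39, 8]
R3 ← R3 − (4)·R1: [0, 3, 31, 4]
R4 ← R4 + (3)·R1: [0, -9, -26, -8]
R3 ← R3 − (1/2)·R2: [0, 0, 23/2, 0]
R4 ← R4 + (3/2)·R2: [0, 0, 65/2, 4]
R4 ← R4 − (65/23)·R3: [0, 0, 0, 4]
4 nonzero rows, so rank(M) = 4.
M has 4 columns; by rank–nullity, nullity = 4 − 4 = 0.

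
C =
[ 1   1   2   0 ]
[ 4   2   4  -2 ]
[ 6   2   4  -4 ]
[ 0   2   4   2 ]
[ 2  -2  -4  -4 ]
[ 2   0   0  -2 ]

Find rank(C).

2

Row reduce to echelon form.
R2 ← R2 − (4)·R1: [0, -2, -4, -2]
R3 ← R3 − (6)·R1: [0, -4, -8, -4]
R5 ← R5 − (2)·R1: [0, -4, -8, -4]
R6 ← R6 − (2)·R1: [0, -2, -4, -2]
R3 ← R3 − (2)·R2: [0, 0, 0, 0]
R4 ← R4 + R2: [0, 0, 0, 0]
R5 ← R5 − (2)·R2: [0, 0, 0, 0]
R6 ← R6 − R2: [0, 0, 0, 0]
Echelon form has 2 nonzero rows, so rank(C) = 2.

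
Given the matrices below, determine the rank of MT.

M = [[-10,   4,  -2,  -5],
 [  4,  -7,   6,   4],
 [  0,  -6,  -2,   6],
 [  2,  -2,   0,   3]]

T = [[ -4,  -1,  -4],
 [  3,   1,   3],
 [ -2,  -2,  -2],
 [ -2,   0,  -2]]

2

First compute MT:
[[ 66,  18,  66],
 [-57, -23, -57],
 [-26,  -2, -26],
 [-20,  -4, -20]]
Now row reduce the product.
R2 ← R2 + (19/22)·R1: [0, -82/11, 0]
R3 ← R3 + (13/33)·R1: [0, 56/11, 0]
R4 ← R4 + (10/33)·R1: [0, 16/11, 0]
R3 ← R3 + (28/41)·R2: [0, 0, 0]
R4 ← R4 + (8/41)·R2: [0, 0, 0]
2 nonzero rows, so rank(MT) = 2.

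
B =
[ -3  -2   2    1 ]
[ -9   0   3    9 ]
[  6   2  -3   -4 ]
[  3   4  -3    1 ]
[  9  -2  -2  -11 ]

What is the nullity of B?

2

Row reduce to echelon form.
R2 ← R2 − (3)·R1: [0, 6, -3, 6]
R3 ← R3 + (2)·R1: [0, -2, 1, -2]
R4 ← R4 + R1: [0, 2, -1, 2]
R5 ← R5 + (3)·R1: [0, -8, 4, -8]
R3 ← R3 + (1/3)·R2: [0, 0, 0, 0]
R4 ← R4 − (1/3)·R2: [0, 0, 0, 0]
R5 ← R5 + (4/3)·R2: [0, 0, 0, 0]
2 nonzero rows, so rank(B) = 2.
B has 4 columns; by rank–nullity, nullity = 4 − 2 = 2.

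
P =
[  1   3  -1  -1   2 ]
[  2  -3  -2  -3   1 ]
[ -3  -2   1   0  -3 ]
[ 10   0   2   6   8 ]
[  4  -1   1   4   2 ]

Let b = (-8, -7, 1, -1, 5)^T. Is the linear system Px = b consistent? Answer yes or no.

Row reduce the augmented matrix [P | b].
R2 ← R2 − (2)·R1: [0, -9, 0, -1, -3, 9]
R3 ← R3 + (3)·R1: [0, 7, -2, -3, 3, -23]
R4 ← R4 − (10)·R1: [0, -30, 12, 16, -12, 79]
R5 ← R5 − (4)·R1: [0, -13, 5, 8, -6, 37]
R3 ← R3 + (7/9)·R2: [0, 0, -2, -34/9, 2/3, -16]
R4 ← R4 − (10/3)·R2: [0, 0, 12, 58/3, -2, 49]
R5 ← R5 − (13/9)·R2: [0, 0, 5, 85/9, -5/3, 24]
R4 ← R4 + (6)·R3: [0, 0, 0, -10/3, 2, -47]
R5 ← R5 + (5/2)·R3: [0, 0, 0, 0, 0, -16]
The echelon form has 5 nonzero rows; the last pivot sits in the augmented column, so rank(P) = 4 but rank([P|b]) = 5.
Since the ranks differ, the system is inconsistent.

no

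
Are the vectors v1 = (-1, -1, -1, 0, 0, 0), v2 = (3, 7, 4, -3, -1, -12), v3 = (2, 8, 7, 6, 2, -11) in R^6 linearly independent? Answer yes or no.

Form the matrix with these vectors as rows and row reduce.
R2 ← R2 + (3)·R1: [0, 4, 1, -3, -1, -12]
R3 ← R3 + (2)·R1: [0, 6, 5, 6, 2, -11]
R3 ← R3 − (3/2)·R2: [0, 0, 7/2, 21/2, 7/2, 7]
3 nonzero rows, so the 3 vectors span a space of dimension 3.
Since 3 = 3, the vectors are linearly independent.

yes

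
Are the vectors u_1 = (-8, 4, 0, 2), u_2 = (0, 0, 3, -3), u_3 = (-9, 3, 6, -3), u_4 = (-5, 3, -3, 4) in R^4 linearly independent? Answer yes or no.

Form the matrix with these vectors as rows and row reduce.
R3 ← R3 − (9/8)·R1: [0, -3/2, 6, -21/4]
R4 ← R4 − (5/8)·R1: [0, 1/2, -3, 11/4]
Swap R2 ↔ R3
R4 ← R4 + (1/3)·R2: [0, 0, -1, 1]
R4 ← R4 + (1/3)·R3: [0, 0, 0, 0]
3 nonzero rows, so the 4 vectors span a space of dimension 3.
Since 3 < 4, the vectors are linearly dependent.

no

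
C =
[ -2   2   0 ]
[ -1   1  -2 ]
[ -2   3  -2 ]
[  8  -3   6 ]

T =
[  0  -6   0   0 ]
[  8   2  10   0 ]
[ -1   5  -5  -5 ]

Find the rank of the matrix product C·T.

First compute CT:
[[ 16,  16,  20,   0],
 [ 10,  -2,  20,  10],
 [ 26,   8,  40,  10],
 [-30, -24, -60, -30]]
Now row reduce the product.
R2 ← R2 − (5/8)·R1: [0, -12, 15/2, 10]
R3 ← R3 − (13/8)·R1: [0, -18, 15/2, 10]
R4 ← R4 + (15/8)·R1: [0, 6, -45/2, -30]
R3 ← R3 − (3/2)·R2: [0, 0, -15/4, -5]
R4 ← R4 + (1/2)·R2: [0, 0, -75/4, -25]
R4 ← R4 − (5)·R3: [0, 0, 0, 0]
3 nonzero rows, so rank(CT) = 3.

3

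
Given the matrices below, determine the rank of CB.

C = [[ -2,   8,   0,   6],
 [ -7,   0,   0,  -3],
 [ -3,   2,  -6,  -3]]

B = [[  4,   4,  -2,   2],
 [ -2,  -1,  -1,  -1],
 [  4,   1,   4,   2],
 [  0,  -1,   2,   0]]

First compute CB:
[[-24, -22,   8, -12],
 [-28, -25,   8, -14],
 [-40, -17, -26, -20]]
Now row reduce the product.
R2 ← R2 − (7/6)·R1: [0, 2/3, -4/3, 0]
R3 ← R3 − (5/3)·R1: [0, 59/3, -118/3, 0]
R3 ← R3 − (59/2)·R2: [0, 0, 0, 0]
2 nonzero rows, so rank(CB) = 2.

2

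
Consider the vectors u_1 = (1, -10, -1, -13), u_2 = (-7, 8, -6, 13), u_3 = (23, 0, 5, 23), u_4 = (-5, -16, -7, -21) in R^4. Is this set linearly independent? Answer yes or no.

no

Form the matrix with these vectors as rows and row reduce.
R2 ← R2 + (7)·R1: [0, -62, -13, -78]
R3 ← R3 − (23)·R1: [0, 230, 28, 322]
R4 ← R4 + (5)·R1: [0, -66, -12, -86]
R3 ← R3 + (115/31)·R2: [0, 0, -627/31, 1012/31]
R4 ← R4 − (33/31)·R2: [0, 0, 57/31, -92/31]
R4 ← R4 + (1/11)·R3: [0, 0, 0, 0]
3 nonzero rows, so the 4 vectors span a space of dimension 3.
Since 3 < 4, the vectors are linearly dependent.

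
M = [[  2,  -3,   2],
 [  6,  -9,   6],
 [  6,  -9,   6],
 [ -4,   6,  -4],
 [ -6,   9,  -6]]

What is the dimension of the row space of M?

Row reduce to echelon form.
R2 ← R2 − (3)·R1: [0, 0, 0]
R3 ← R3 − (3)·R1: [0, 0, 0]
R4 ← R4 + (2)·R1: [0, 0, 0]
R5 ← R5 + (3)·R1: [0, 0, 0]
Echelon form has 1 nonzero row, so rank(M) = 1.
The row space has dimension equal to the rank: 1.

1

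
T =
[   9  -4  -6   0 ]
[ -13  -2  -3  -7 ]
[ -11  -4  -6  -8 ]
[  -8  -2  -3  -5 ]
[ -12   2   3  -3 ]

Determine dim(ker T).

Row reduce to echelon form.
R2 ← R2 + (13/9)·R1: [0, -70/9, -35/3, -7]
R3 ← R3 + (11/9)·R1: [0, -80/9, -40/3, -8]
R4 ← R4 + (8/9)·R1: [0, -50/9, -25/3, -5]
R5 ← R5 + (4/3)·R1: [0, -10/3, -5, -3]
R3 ← R3 − (8/7)·R2: [0, 0, 0, 0]
R4 ← R4 − (5/7)·R2: [0, 0, 0, 0]
R5 ← R5 − (3/7)·R2: [0, 0, 0, 0]
2 nonzero rows, so rank(T) = 2.
T has 4 columns; by rank–nullity, nullity = 4 − 2 = 2.

2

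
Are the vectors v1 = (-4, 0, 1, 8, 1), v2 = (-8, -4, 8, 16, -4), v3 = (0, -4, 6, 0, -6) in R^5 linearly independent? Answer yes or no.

no

Form the matrix with these vectors as rows and row reduce.
R2 ← R2 − (2)·R1: [0, -4, 6, 0, -6]
R3 ← R3 − R2: [0, 0, 0, 0, 0]
2 nonzero rows, so the 3 vectors span a space of dimension 2.
Since 2 < 3, the vectors are linearly dependent.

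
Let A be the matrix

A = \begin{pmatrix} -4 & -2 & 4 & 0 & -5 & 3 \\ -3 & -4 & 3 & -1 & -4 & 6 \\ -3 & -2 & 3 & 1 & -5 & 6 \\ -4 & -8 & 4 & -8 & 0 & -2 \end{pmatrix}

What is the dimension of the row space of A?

3

Row reduce to echelon form.
R2 ← R2 − (3/4)·R1: [0, -5/2, 0, -1, -1/4, 15/4]
R3 ← R3 − (3/4)·R1: [0, -1/2, 0, 1, -5/4, 15/4]
R4 ← R4 − R1: [0, -6, 0, -8, 5, -5]
R3 ← R3 − (1/5)·R2: [0, 0, 0, 6/5, -6/5, 3]
R4 ← R4 − (12/5)·R2: [0, 0, 0, -28/5, 28/5, -14]
R4 ← R4 + (14/3)·R3: [0, 0, 0, 0, 0, 0]
Echelon form has 3 nonzero rows, so rank(A) = 3.
The row space has dimension equal to the rank: 3.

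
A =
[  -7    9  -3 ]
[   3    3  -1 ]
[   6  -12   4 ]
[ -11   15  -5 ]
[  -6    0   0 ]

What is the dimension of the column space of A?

Row reduce to echelon form.
R2 ← R2 + (3/7)·R1: [0, 48/7, -16/7]
R3 ← R3 + (6/7)·R1: [0, -30/7, 10/7]
R4 ← R4 − (11/7)·R1: [0, 6/7, -2/7]
R5 ← R5 − (6/7)·R1: [0, -54/7, 18/7]
R3 ← R3 + (5/8)·R2: [0, 0, 0]
R4 ← R4 − (1/8)·R2: [0, 0, 0]
R5 ← R5 + (9/8)·R2: [0, 0, 0]
Echelon form has 2 nonzero rows, so rank(A) = 2.
The column space has dimension equal to the rank: 2.

2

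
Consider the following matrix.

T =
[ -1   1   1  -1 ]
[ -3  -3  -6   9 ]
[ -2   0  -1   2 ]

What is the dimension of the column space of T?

2

Row reduce to echelon form.
R2 ← R2 − (3)·R1: [0, -6, -9, 12]
R3 ← R3 − (2)·R1: [0, -2, -3, 4]
R3 ← R3 − (1/3)·R2: [0, 0, 0, 0]
Echelon form has 2 nonzero rows, so rank(T) = 2.
The column space has dimension equal to the rank: 2.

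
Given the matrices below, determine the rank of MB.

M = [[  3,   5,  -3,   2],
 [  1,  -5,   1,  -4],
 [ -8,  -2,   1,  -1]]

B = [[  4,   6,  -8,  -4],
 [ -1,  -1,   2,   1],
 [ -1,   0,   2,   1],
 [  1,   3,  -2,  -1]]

First compute MB:
[[ 12,  19, -24, -12],
 [  4,  -1,  -8,  -4],
 [-32, -49,  64,  32]]
Now row reduce the product.
R2 ← R2 − (1/3)·R1: [0, -22/3, 0, 0]
R3 ← R3 + (8/3)·R1: [0, 5/3, 0, 0]
R3 ← R3 + (5/22)·R2: [0, 0, 0, 0]
2 nonzero rows, so rank(MB) = 2.

2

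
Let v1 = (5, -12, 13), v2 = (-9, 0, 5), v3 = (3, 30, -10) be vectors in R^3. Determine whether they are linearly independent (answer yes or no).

yes

Form the matrix with these vectors as rows and row reduce.
R2 ← R2 + (9/5)·R1: [0, -108/5, 142/5]
R3 ← R3 − (3/5)·R1: [0, 186/5, -89/5]
R3 ← R3 + (31/18)·R2: [0, 0, 280/9]
3 nonzero rows, so the 3 vectors span a space of dimension 3.
Since 3 = 3, the vectors are linearly independent.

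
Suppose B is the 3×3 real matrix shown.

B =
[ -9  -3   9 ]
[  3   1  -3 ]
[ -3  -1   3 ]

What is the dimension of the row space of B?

Row reduce to echelon form.
R2 ← R2 + (1/3)·R1: [0, 0, 0]
R3 ← R3 − (1/3)·R1: [0, 0, 0]
Echelon form has 1 nonzero row, so rank(B) = 1.
The row space has dimension equal to the rank: 1.

1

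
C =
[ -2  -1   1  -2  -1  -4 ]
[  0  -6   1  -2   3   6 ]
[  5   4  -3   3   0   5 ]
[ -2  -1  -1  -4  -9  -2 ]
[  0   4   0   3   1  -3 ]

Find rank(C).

4

Row reduce to echelon form.
R3 ← R3 + (5/2)·R1: [0, 3/2, -1/2, -2, -5/2, -5]
R4 ← R4 − R1: [0, 0, -2, -2, -8, 2]
R3 ← R3 + (1/4)·R2: [0, 0, -1/4, -5/2, -7/4, -7/2]
R5 ← R5 + (2/3)·R2: [0, 0, 2/3, 5/3, 3, 1]
R4 ← R4 − (8)·R3: [0, 0, 0, 18, 6, 30]
R5 ← R5 + (8/3)·R3: [0, 0, 0, -5, -5/3, -25/3]
R5 ← R5 + (5/18)·R4: [0, 0, 0, 0, 0, 0]
Echelon form has 4 nonzero rows, so rank(C) = 4.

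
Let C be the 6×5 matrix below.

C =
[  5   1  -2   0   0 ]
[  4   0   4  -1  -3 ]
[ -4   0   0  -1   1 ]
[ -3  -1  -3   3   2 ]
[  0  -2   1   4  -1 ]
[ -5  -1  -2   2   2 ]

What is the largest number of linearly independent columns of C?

Row reduce to echelon form.
R2 ← R2 − (4/5)·R1: [0, -4/5, 28/5, -1, -3]
R3 ← R3 + (4/5)·R1: [0, 4/5, -8/5, -1, 1]
R4 ← R4 + (3/5)·R1: [0, -2/5, -21/5, 3, 2]
R6 ← R6 + R1: [0, 0, -4, 2, 2]
R3 ← R3 + R2: [0, 0, 4, -2, -2]
R4 ← R4 − (1/2)·R2: [0, 0, -7, 7/2, 7/2]
R5 ← R5 − (5/2)·R2: [0, 0, -13, 13/2, 13/2]
R4 ← R4 + (7/4)·R3: [0, 0, 0, 0, 0]
R5 ← R5 + (13/4)·R3: [0, 0, 0, 0, 0]
R6 ← R6 + R3: [0, 0, 0, 0, 0]
Echelon form has 3 nonzero rows, so rank(C) = 3.
The rank gives the maximum number of linearly independent columns: 3.

3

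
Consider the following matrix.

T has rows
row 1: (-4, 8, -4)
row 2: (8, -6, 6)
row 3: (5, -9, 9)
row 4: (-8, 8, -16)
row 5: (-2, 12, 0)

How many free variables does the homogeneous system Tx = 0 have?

0

Row reduce to echelon form.
R2 ← R2 + (2)·R1: [0, 10, -2]
R3 ← R3 + (5/4)·R1: [0, 1, 4]
R4 ← R4 − (2)·R1: [0, -8, -8]
R5 ← R5 − (1/2)·R1: [0, 8, 2]
R3 ← R3 − (1/10)·R2: [0, 0, 21/5]
R4 ← R4 + (4/5)·R2: [0, 0, -48/5]
R5 ← R5 − (4/5)·R2: [0, 0, 18/5]
R4 ← R4 + (16/7)·R3: [0, 0, 0]
R5 ← R5 − (6/7)·R3: [0, 0, 0]
3 nonzero rows, so rank(T) = 3.
T has 3 columns; by rank–nullity, nullity = 3 − 3 = 0.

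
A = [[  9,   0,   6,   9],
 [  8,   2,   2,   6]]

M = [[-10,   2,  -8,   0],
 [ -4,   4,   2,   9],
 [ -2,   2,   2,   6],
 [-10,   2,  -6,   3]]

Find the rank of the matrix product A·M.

2

First compute AM:
[[-192,  48, -114,  63],
 [-152,  40, -92,  48]]
Now row reduce the product.
R2 ← R2 − (19/24)·R1: [0, 2, -7/4, -15/8]
2 nonzero rows, so rank(AM) = 2.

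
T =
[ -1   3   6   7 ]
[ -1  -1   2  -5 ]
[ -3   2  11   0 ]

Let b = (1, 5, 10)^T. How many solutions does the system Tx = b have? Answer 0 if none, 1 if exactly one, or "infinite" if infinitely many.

Row reduce the augmented matrix [T | b].
R2 ← R2 − R1: [0, -4, -4, -12, 4]
R3 ← R3 − (3)·R1: [0, -7, -7, -21, 7]
R3 ← R3 − (7/4)·R2: [0, 0, 0, 0, 0]
The echelon form has 2 nonzero rows, and every pivot lies in the first 4 columns, so rank(T) = rank([T|b]) = 2.
The system is consistent.
rank = 2 < 4 unknowns, so there are infinitely many solutions.

infinite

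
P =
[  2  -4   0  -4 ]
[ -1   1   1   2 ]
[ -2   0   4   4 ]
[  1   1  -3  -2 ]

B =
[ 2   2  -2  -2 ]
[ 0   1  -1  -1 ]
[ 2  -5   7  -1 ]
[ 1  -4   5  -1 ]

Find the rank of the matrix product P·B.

First compute PB:
[[  0,  16, -20,   4],
 [  2, -14,  18,  -2],
 [  8, -40,  52,  -4],
 [ -6,  26, -34,   2]]
Now row reduce the product.
Swap R1 ↔ R2
R3 ← R3 − (4)·R1: [0, 16, -20, 4]
R4 ← R4 + (3)·R1: [0, -16, 20, -4]
R3 ← R3 − R2: [0, 0, 0, 0]
R4 ← R4 + R2: [0, 0, 0, 0]
2 nonzero rows, so rank(PB) = 2.

2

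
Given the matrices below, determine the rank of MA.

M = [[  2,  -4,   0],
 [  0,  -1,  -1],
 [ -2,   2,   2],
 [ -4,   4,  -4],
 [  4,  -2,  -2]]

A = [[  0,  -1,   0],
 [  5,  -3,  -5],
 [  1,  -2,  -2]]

3

First compute MA:
[[-20,  10,  20],
 [ -6,   5,   7],
 [ 12,  -8, -14],
 [ 16,   0, -12],
 [-12,   6,  14]]
Now row reduce the product.
R2 ← R2 − (3/10)·R1: [0, 2, 1]
R3 ← R3 + (3/5)·R1: [0, -2, -2]
R4 ← R4 + (4/5)·R1: [0, 8, 4]
R5 ← R5 − (3/5)·R1: [0, 0, 2]
R3 ← R3 + R2: [0, 0, -1]
R4 ← R4 − (4)·R2: [0, 0, 0]
R5 ← R5 + (2)·R3: [0, 0, 0]
3 nonzero rows, so rank(MA) = 3.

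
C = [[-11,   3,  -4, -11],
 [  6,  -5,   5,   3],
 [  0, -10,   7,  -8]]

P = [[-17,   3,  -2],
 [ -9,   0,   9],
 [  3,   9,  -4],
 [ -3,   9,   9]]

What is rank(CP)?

First compute CP:
[[181, -168, -34],
 [-51,  90, -50],
 [135,  -9, -190]]
Now row reduce the product.
R2 ← R2 + (51/181)·R1: [0, 7722/181, -10784/181]
R3 ← R3 − (135/181)·R1: [0, 21051/181, -29800/181]
R3 ← R3 − (2339/858)·R2: [0, 0, -952/429]
3 nonzero rows, so rank(CP) = 3.

3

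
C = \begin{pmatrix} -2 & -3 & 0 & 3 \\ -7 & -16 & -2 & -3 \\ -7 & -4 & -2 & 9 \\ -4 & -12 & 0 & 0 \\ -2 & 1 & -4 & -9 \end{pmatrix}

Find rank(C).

3

Row reduce to echelon form.
R2 ← R2 − (7/2)·R1: [0, -11/2, -2, -27/2]
R3 ← R3 − (7/2)·R1: [0, 13/2, -2, -3/2]
R4 ← R4 − (2)·R1: [0, -6, 0, -6]
R5 ← R5 − R1: [0, 4, -4, -12]
R3 ← R3 + (13/11)·R2: [0, 0, -48/11, -192/11]
R4 ← R4 − (12/11)·R2: [0, 0, 24/11, 96/11]
R5 ← R5 + (8/11)·R2: [0, 0, -60/11, -240/11]
R4 ← R4 + (1/2)·R3: [0, 0, 0, 0]
R5 ← R5 − (5/4)·R3: [0, 0, 0, 0]
Echelon form has 3 nonzero rows, so rank(C) = 3.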